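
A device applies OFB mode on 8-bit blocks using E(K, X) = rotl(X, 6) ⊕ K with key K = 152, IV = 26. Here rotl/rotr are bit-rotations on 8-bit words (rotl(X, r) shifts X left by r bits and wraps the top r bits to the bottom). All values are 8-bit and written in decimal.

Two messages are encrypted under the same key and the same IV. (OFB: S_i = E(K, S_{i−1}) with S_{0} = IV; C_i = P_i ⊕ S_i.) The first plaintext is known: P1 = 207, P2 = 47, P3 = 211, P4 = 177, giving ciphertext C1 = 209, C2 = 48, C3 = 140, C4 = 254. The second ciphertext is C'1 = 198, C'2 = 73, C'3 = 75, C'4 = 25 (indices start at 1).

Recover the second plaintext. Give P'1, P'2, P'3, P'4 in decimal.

In OFB with a reused IV, both messages share the same keystream S_i, so C_i ⊕ C'_i = P_i ⊕ P'_i and thus P'_i = P_i ⊕ C_i ⊕ C'_i.
P'1: 207 ⊕ 209 ⊕ 198 = 216.
P'2: 47 ⊕ 48 ⊕ 73 = 86.
P'3: 211 ⊕ 140 ⊕ 75 = 20.
P'4: 177 ⊕ 254 ⊕ 25 = 86.

P'1 = 216, P'2 = 86, P'3 = 20, P'4 = 86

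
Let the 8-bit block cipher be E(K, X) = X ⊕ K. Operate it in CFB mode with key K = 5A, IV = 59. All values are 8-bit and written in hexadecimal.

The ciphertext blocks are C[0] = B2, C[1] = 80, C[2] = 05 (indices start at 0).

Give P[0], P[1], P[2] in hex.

CFB decryption: P_i = C_i ⊕ E(K, C_{i−1}), with C_{−1} = IV.
P[0]: E(K, 59) = 03; B2 ⊕ 03 = B1.
P[1]: E(K, B2) = E8; 80 ⊕ E8 = 68.
P[2]: E(K, 80) = DA; 05 ⊕ DA = DF.

P[0] = B1, P[1] = 68, P[2] = DF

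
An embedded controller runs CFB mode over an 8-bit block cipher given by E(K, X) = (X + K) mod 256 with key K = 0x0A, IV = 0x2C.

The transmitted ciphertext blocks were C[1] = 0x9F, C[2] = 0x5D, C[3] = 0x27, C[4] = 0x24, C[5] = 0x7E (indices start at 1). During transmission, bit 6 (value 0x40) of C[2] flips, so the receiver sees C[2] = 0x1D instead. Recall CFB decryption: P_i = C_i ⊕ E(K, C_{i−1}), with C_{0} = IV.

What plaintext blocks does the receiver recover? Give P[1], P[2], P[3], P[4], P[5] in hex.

P[1] = 0xA9, P[2] = 0xB4, P[3] = 0x00, P[4] = 0x15, P[5] = 0x50

Only C[2] changed, to 0x1D. In CFB, a change in C_i flips the same bit in P_i and garbles P_{i+1}. Decrypting the received ciphertext:
P[1]: E(K, 0x2C) = 0x36; 0x9F ⊕ 0x36 = 0xA9.
P[2]: E(K, 0x9F) = 0xA9; 0x1D ⊕ 0xA9 = 0xB4.
P[3]: E(K, 0x1D) = 0x27; 0x27 ⊕ 0x27 = 0x00.
P[4]: E(K, 0x27) = 0x31; 0x24 ⊕ 0x31 = 0x15.
P[5]: E(K, 0x24) = 0x2E; 0x7E ⊕ 0x2E = 0x50.
Blocks that differ from the original plaintext: P[2], P[3].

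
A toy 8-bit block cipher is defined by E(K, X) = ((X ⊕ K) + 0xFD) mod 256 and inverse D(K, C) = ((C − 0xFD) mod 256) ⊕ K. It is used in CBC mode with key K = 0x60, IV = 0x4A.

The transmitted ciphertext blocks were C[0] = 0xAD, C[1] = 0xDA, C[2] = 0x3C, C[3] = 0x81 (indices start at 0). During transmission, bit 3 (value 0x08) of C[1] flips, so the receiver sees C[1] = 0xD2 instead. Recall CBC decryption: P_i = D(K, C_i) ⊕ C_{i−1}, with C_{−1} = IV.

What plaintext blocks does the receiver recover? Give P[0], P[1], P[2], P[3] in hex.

Only C[1] changed, to 0xD2. In CBC, a change in C_i garbles P_i and flips the same bit in P_{i+1}. Decrypting the received ciphertext:
P[0]: D(K, 0xAD) = 0xD0; 0xD0 ⊕ 0x4A = 0x9A.
P[1]: D(K, 0xD2) = 0xB5; 0xB5 ⊕ 0xAD = 0x18.
P[2]: D(K, 0x3C) = 0x5F; 0x5F ⊕ 0xD2 = 0x8D.
P[3]: D(K, 0x81) = 0xE4; 0xE4 ⊕ 0x3C = 0xD8.
Blocks that differ from the original plaintext: P[1], P[2].

P[0] = 0x9A, P[1] = 0x18, P[2] = 0x8D, P[3] = 0xD8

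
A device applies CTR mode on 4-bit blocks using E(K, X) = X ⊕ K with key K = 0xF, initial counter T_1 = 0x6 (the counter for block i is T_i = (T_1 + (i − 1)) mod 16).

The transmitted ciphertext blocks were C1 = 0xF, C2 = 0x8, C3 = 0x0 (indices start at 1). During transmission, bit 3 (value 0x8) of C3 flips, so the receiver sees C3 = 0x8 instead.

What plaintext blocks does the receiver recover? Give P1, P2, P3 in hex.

P1 = 0x6, P2 = 0x0, P3 = 0xF

CTR decryption: S_i = E(K, T_i) where T_i is the counter for block i; P_i = C_i ⊕ S_i.
Only C3 changed, to 0x8. In CTR, a change in C_i flips the same bit in P_i only; the keystream is unaffected. Decrypting the received ciphertext:
P1: T = 0x6, S = E(K, T) = 0x9; 0xF ⊕ 0x9 = 0x6.
P2: T = 0x7, S = E(K, T) = 0x8; 0x8 ⊕ 0x8 = 0x0.
P3: T = 0x8, S = E(K, T) = 0x7; 0x8 ⊕ 0x7 = 0xF.
Blocks that differ from the original plaintext: P3.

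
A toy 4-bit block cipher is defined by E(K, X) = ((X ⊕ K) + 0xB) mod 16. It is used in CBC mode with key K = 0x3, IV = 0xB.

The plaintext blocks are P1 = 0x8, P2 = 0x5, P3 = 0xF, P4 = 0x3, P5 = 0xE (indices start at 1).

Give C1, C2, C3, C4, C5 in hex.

C1 = 0xB, C2 = 0x8, C3 = 0xF, C4 = 0xA, C5 = 0x2

CBC encryption: C_i = E(K, P_i ⊕ C_{i−1}), with C_{0} = IV.
C1: P1 ⊕ 0xB = 0x3; E(K, 0x3) = 0xB.
C2: P2 ⊕ 0xB = 0xE; E(K, 0xE) = 0x8.
C3: P3 ⊕ 0x8 = 0x7; E(K, 0x7) = 0xF.
C4: P4 ⊕ 0xF = 0xC; E(K, 0xC) = 0xA.
C5: P5 ⊕ 0xA = 0x4; E(K, 0x4) = 0x2.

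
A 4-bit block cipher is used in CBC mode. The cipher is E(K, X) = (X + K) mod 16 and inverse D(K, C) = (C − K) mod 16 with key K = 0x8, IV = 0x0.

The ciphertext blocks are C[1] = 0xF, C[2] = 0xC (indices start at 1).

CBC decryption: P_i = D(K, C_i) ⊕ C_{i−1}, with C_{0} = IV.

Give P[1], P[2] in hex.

P[1] = 0x7, P[2] = 0xB

P[1]: D(K, 0xF) = 0x7; 0x7 ⊕ 0x0 = 0x7.
P[2]: D(K, 0xC) = 0x4; 0x4 ⊕ 0xF = 0xB.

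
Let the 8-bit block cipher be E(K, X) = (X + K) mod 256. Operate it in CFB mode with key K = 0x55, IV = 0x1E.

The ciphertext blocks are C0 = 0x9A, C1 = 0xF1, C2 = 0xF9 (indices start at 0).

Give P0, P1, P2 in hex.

CFB decryption: P_i = C_i ⊕ E(K, C_{i−1}), with C_{−1} = IV.
P0: E(K, 0x1E) = 0x73; 0x9A ⊕ 0x73 = 0xE9.
P1: E(K, 0x9A) = 0xEF; 0xF1 ⊕ 0xEF = 0x1E.
P2: E(K, 0xF1) = 0x46; 0xF9 ⊕ 0x46 = 0xBF.

P0 = 0xE9, P1 = 0x1E, P2 = 0xBF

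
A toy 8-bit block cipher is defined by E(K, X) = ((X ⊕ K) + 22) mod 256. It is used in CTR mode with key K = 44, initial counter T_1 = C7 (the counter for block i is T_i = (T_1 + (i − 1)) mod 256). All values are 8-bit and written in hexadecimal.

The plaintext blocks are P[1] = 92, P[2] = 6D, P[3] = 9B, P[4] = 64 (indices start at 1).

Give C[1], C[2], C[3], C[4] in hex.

CTR encryption: S_i = E(K, T_i) where T_i is the counter for block i; C_i = P_i ⊕ S_i.
C[1]: T = C7, S = E(K, T) = A5; 92 ⊕ A5 = 37.
C[2]: T = C8, S = E(K, T) = AE; 6D ⊕ AE = C3.
C[3]: T = C9, S = E(K, T) = AF; 9B ⊕ AF = 34.
C[4]: T = CA, S = E(K, T) = B0; 64 ⊕ B0 = D4.

C[1] = 37, C[2] = C3, C[3] = 34, C[4] = D4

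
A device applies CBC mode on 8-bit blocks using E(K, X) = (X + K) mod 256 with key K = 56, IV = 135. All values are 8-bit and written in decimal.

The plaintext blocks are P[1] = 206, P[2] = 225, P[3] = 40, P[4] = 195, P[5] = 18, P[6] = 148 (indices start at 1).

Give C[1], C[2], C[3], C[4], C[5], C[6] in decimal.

C[1] = 129, C[2] = 152, C[3] = 232, C[4] = 99, C[5] = 169, C[6] = 117

CBC encryption: C_i = E(K, P_i ⊕ C_{i−1}), with C_{0} = IV.
C[1]: P[1] ⊕ 135 = 73; E(K, 73) = 129.
C[2]: P[2] ⊕ 129 = 96; E(K, 96) = 152.
C[3]: P[3] ⊕ 152 = 176; E(K, 176) = 232.
C[4]: P[4] ⊕ 232 = 43; E(K, 43) = 99.
C[5]: P[5] ⊕ 99 = 113; E(K, 113) = 169.
C[6]: P[6] ⊕ 169 = 61; E(K, 61) = 117.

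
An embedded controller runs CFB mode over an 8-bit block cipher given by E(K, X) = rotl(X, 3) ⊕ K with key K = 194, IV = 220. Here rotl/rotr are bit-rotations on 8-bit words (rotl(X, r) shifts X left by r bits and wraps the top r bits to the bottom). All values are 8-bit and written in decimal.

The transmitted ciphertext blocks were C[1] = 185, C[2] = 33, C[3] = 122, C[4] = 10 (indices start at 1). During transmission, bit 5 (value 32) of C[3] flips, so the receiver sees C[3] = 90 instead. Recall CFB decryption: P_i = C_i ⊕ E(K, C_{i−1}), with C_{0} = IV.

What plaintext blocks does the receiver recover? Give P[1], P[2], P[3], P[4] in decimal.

Only C[3] changed, to 90. In CFB, a change in C_i flips the same bit in P_i and garbles P_{i+1}. Decrypting the received ciphertext:
P[1]: E(K, 220) = 36; 185 ⊕ 36 = 157.
P[2]: E(K, 185) = 15; 33 ⊕ 15 = 46.
P[3]: E(K, 33) = 203; 90 ⊕ 203 = 145.
P[4]: E(K, 90) = 16; 10 ⊕ 16 = 26.
Blocks that differ from the original plaintext: P[3], P[4].

P[1] = 157, P[2] = 46, P[3] = 145, P[4] = 26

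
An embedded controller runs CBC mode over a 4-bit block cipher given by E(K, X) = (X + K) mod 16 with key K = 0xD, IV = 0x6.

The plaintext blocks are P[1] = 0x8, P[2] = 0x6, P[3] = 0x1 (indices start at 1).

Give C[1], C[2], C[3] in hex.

CBC encryption: C_i = E(K, P_i ⊕ C_{i−1}), with C_{0} = IV.
C[1]: P[1] ⊕ 0x6 = 0xE; E(K, 0xE) = 0xB.
C[2]: P[2] ⊕ 0xB = 0xD; E(K, 0xD) = 0xA.
C[3]: P[3] ⊕ 0xA = 0xB; E(K, 0xB) = 0x8.

C[1] = 0xB, C[2] = 0xA, C[3] = 0x8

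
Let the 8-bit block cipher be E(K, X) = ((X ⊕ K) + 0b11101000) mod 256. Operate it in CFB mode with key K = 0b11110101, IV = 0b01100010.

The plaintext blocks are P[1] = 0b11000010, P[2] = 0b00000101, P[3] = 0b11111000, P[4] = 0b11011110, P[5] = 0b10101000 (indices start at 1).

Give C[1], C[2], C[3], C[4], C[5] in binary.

CFB encryption: C_i = P_i ⊕ E(K, C_{i−1}), with C_{0} = IV.
C[1]: E(K, 0b01100010) = 0b01111111; 0b11000010 ⊕ 0b01111111 = 0b10111101.
C[2]: E(K, 0b10111101) = 0b00110000; 0b00000101 ⊕ 0b00110000 = 0b00110101.
C[3]: E(K, 0b00110101) = 0b10101000; 0b11111000 ⊕ 0b10101000 = 0b01010000.
C[4]: E(K, 0b01010000) = 0b10001101; 0b11011110 ⊕ 0b10001101 = 0b01010011.
C[5]: E(K, 0b01010011) = 0b10001110; 0b10101000 ⊕ 0b10001110 = 0b00100110.

C[1] = 0b10111101, C[2] = 0b00110101, C[3] = 0b01010000, C[4] = 0b01010011, C[5] = 0b00100110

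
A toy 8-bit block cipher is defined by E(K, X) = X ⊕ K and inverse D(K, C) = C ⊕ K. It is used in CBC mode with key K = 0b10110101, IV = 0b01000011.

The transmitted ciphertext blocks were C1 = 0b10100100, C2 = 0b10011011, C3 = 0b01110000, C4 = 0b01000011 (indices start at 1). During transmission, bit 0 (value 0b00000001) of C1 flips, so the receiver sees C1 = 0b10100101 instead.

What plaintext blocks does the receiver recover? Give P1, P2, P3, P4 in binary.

P1 = 0b01010011, P2 = 0b10001011, P3 = 0b01011110, P4 = 0b10000110

CBC decryption: P_i = D(K, C_i) ⊕ C_{i−1}, with C_{0} = IV.
Only C1 changed, to 0b10100101. In CBC, a change in C_i garbles P_i and flips the same bit in P_{i+1}. Decrypting the received ciphertext:
P1: D(K, 0b10100101) = 0b00010000; 0b00010000 ⊕ 0b01000011 = 0b01010011.
P2: D(K, 0b10011011) = 0b00101110; 0b00101110 ⊕ 0b10100101 = 0b10001011.
P3: D(K, 0b01110000) = 0b11000101; 0b11000101 ⊕ 0b10011011 = 0b01011110.
P4: D(K, 0b01000011) = 0b11110110; 0b11110110 ⊕ 0b01110000 = 0b10000110.
Blocks that differ from the original plaintext: P1, P2.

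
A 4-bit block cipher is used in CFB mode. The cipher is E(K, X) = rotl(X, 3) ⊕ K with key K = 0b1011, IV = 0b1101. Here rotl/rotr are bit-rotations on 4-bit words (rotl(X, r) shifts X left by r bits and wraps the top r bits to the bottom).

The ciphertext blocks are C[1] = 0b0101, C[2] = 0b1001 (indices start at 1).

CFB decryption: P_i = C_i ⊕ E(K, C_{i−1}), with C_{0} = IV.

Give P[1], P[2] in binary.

P[1]: E(K, 0b1101) = 0b0101; 0b0101 ⊕ 0b0101 = 0b0000.
P[2]: E(K, 0b0101) = 0b0001; 0b1001 ⊕ 0b0001 = 0b1000.

P[1] = 0b0000, P[2] = 0b1000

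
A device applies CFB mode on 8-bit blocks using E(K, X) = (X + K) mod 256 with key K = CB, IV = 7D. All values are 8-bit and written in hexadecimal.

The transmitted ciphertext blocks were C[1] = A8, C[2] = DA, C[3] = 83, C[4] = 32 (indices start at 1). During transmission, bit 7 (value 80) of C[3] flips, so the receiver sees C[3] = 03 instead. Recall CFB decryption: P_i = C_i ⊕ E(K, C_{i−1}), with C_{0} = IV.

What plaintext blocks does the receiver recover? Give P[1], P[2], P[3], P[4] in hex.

Only C[3] changed, to 03. In CFB, a change in C_i flips the same bit in P_i and garbles P_{i+1}. Decrypting the received ciphertext:
P[1]: E(K, 7D) = 48; A8 ⊕ 48 = E0.
P[2]: E(K, A8) = 73; DA ⊕ 73 = A9.
P[3]: E(K, DA) = A5; 03 ⊕ A5 = A6.
P[4]: E(K, 03) = CE; 32 ⊕ CE = FC.
Blocks that differ from the original plaintext: P[3], P[4].

P[1] = E0, P[2] = A9, P[3] = A6, P[4] = FC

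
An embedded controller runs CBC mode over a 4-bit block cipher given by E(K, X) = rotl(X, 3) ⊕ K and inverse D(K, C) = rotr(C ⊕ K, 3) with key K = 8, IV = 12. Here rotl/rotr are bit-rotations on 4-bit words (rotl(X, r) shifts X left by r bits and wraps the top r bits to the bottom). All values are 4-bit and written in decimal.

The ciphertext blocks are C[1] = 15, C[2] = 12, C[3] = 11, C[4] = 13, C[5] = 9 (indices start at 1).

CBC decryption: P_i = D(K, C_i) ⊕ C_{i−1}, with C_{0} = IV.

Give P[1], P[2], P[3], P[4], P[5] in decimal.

P[1] = 2, P[2] = 7, P[3] = 10, P[4] = 1, P[5] = 15

P[1]: D(K, 15) = 14; 14 ⊕ 12 = 2.
P[2]: D(K, 12) = 8; 8 ⊕ 15 = 7.
P[3]: D(K, 11) = 6; 6 ⊕ 12 = 10.
P[4]: D(K, 13) = 10; 10 ⊕ 11 = 1.
P[5]: D(K, 9) = 2; 2 ⊕ 13 = 15.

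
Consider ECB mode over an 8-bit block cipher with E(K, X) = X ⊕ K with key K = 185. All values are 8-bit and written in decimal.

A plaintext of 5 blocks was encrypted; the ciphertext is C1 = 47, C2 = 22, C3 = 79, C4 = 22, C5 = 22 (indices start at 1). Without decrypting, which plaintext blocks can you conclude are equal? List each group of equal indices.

ECB encrypts each block independently with the same key, so equal ciphertext blocks imply equal plaintext blocks.
C2 = C4 = C5 = 22, so P2 = P4 = P5.

P2 = P4 = P5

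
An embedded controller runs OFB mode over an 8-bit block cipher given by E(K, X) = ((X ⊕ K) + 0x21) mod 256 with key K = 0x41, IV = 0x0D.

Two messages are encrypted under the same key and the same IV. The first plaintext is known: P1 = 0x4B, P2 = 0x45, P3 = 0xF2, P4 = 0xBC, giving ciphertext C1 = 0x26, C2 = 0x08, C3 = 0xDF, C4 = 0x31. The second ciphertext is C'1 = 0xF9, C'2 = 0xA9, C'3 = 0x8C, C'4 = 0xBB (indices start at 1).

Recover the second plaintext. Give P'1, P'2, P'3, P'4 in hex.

In OFB with a reused IV, both messages share the same keystream S_i, so C_i ⊕ C'_i = P_i ⊕ P'_i and thus P'_i = P_i ⊕ C_i ⊕ C'_i.
P'1: 0x4B ⊕ 0x26 ⊕ 0xF9 = 0x94.
P'2: 0x45 ⊕ 0x08 ⊕ 0xA9 = 0xE4.
P'3: 0xF2 ⊕ 0xDF ⊕ 0x8C = 0xA1.
P'4: 0xBC ⊕ 0x31 ⊕ 0xBB = 0x36.

P'1 = 0x94, P'2 = 0xE4, P'3 = 0xA1, P'4 = 0x36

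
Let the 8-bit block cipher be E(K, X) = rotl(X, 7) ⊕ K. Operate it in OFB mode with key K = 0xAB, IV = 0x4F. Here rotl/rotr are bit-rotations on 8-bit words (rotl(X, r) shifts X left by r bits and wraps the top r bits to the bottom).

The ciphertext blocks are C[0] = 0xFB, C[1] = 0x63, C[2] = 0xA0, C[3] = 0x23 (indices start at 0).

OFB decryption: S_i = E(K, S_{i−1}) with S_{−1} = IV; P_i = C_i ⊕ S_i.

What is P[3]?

P[3] = 0x36

P[0]: S = E(K, 0x4F) = 0x0C; 0xFB ⊕ 0x0C = 0xF7.
P[1]: S = E(K, 0x0C) = 0xAD; 0x63 ⊕ 0xAD = 0xCE.
P[2]: S = E(K, 0xAD) = 0x7D; 0xA0 ⊕ 0x7D = 0xDD.
P[3]: S = E(K, 0x7D) = 0x15; 0x23 ⊕ 0x15 = 0x36.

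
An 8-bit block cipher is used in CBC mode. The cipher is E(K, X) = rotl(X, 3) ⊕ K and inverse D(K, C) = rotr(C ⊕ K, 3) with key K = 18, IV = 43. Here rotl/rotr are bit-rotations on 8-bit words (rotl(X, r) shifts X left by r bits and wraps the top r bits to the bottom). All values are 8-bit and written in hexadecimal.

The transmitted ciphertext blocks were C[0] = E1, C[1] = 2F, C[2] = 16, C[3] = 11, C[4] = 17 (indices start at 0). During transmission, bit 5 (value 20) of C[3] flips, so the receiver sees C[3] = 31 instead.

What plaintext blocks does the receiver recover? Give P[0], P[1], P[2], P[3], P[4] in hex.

CBC decryption: P_i = D(K, C_i) ⊕ C_{i−1}, with C_{−1} = IV.
Only C[3] changed, to 31. In CBC, a change in C_i garbles P_i and flips the same bit in P_{i+1}. Decrypting the received ciphertext:
P[0]: D(K, E1) = 3F; 3F ⊕ 43 = 7C.
P[1]: D(K, 2F) = E6; E6 ⊕ E1 = 07.
P[2]: D(K, 16) = C1; C1 ⊕ 2F = EE.
P[3]: D(K, 31) = 25; 25 ⊕ 16 = 33.
P[4]: D(K, 17) = E1; E1 ⊕ 31 = D0.
Blocks that differ from the original plaintext: P[3], P[4].

P[0] = 7C, P[1] = 07, P[2] = EE, P[3] = 33, P[4] = D0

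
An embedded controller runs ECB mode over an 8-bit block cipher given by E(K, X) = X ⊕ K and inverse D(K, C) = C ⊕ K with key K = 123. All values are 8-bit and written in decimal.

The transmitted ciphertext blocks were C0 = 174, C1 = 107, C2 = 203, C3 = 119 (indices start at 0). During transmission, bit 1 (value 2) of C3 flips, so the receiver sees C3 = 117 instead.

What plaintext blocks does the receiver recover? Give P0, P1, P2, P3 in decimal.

ECB decryption: P_i = D(K, C_i).
Only C3 changed, to 117. In ECB, a change in C_i affects only P_i. Decrypting the received ciphertext:
P0: D(K, 174) = 213.
P1: D(K, 107) = 16.
P2: D(K, 203) = 176.
P3: D(K, 117) = 14.
Blocks that differ from the original plaintext: P3.

P0 = 213, P1 = 16, P2 = 176, P3 = 14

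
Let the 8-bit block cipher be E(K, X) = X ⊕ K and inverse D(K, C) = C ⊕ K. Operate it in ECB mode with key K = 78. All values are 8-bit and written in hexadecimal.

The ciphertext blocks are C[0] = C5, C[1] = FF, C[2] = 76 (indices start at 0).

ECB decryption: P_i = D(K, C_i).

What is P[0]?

P[0]: D(K, C5) = BD.

P[0] = BD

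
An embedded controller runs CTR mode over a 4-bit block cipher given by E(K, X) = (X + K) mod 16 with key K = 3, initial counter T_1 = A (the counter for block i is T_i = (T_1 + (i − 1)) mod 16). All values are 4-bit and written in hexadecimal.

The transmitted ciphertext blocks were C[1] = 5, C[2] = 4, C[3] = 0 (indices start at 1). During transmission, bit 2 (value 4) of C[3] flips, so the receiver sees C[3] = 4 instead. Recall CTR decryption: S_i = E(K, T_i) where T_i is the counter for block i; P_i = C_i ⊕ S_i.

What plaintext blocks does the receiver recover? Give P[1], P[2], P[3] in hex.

Only C[3] changed, to 4. In CTR, a change in C_i flips the same bit in P_i only; the keystream is unaffected. Decrypting the received ciphertext:
P[1]: T = A, S = E(K, T) = D; 5 ⊕ D = 8.
P[2]: T = B, S = E(K, T) = E; 4 ⊕ E = A.
P[3]: T = C, S = E(K, T) = F; 4 ⊕ F = B.
Blocks that differ from the original plaintext: P[3].

P[1] = 8, P[2] = A, P[3] = B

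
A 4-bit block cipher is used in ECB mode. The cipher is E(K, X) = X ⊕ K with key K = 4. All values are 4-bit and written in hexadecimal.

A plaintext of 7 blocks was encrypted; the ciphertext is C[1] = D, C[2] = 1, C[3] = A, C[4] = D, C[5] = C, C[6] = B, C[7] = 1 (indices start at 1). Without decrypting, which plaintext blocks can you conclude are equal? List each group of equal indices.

ECB encrypts each block independently with the same key, so equal ciphertext blocks imply equal plaintext blocks.
C[1] = C[4] = D, so P[1] = P[4].
C[2] = C[7] = 1, so P[2] = P[7].

P[1] = P[4]; P[2] = P[7]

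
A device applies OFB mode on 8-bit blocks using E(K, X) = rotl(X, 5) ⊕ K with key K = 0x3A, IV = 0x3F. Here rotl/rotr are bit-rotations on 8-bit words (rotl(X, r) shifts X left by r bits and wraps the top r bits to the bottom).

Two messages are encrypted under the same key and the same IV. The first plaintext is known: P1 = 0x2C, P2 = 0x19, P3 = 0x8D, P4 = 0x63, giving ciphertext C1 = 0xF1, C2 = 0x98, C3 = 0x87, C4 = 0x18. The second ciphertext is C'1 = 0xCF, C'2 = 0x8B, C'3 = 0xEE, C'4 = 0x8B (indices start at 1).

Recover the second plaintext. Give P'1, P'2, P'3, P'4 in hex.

In OFB with a reused IV, both messages share the same keystream S_i, so C_i ⊕ C'_i = P_i ⊕ P'_i and thus P'_i = P_i ⊕ C_i ⊕ C'_i.
P'1: 0x2C ⊕ 0xF1 ⊕ 0xCF = 0x12.
P'2: 0x19 ⊕ 0x98 ⊕ 0x8B = 0x0A.
P'3: 0x8D ⊕ 0x87 ⊕ 0xEE = 0xE4.
P'4: 0x63 ⊕ 0x18 ⊕ 0x8B = 0xF0.

P'1 = 0x12, P'2 = 0x0A, P'3 = 0xE4, P'4 = 0xF0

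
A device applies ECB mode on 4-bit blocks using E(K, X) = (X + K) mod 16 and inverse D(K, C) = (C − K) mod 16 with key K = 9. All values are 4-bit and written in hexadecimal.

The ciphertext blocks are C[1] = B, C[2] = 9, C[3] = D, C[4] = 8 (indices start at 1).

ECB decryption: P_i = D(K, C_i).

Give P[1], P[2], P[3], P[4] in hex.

P[1] = 2, P[2] = 0, P[3] = 4, P[4] = F

P[1]: D(K, B) = 2.
P[2]: D(K, 9) = 0.
P[3]: D(K, D) = 4.
P[4]: D(K, 8) = F.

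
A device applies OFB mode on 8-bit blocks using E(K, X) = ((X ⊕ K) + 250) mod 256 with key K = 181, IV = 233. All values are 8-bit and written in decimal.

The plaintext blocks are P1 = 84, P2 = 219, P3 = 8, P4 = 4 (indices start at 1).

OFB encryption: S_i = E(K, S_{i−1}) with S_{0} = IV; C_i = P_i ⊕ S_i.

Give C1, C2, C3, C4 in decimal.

C1: S = E(K, 233) = 86; 84 ⊕ 86 = 2.
C2: S = E(K, 86) = 221; 219 ⊕ 221 = 6.
C3: S = E(K, 221) = 98; 8 ⊕ 98 = 106.
C4: S = E(K, 98) = 209; 4 ⊕ 209 = 213.

C1 = 2, C2 = 6, C3 = 106, C4 = 213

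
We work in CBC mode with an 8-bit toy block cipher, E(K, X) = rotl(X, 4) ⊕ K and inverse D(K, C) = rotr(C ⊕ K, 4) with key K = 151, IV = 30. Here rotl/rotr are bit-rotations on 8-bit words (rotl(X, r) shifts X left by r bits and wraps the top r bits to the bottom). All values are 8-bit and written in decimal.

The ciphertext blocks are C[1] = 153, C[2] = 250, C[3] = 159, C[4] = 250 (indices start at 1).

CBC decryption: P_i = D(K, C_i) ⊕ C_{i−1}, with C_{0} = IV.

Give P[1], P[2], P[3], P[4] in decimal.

P[1] = 254, P[2] = 79, P[3] = 122, P[4] = 73

P[1]: D(K, 153) = 224; 224 ⊕ 30 = 254.
P[2]: D(K, 250) = 214; 214 ⊕ 153 = 79.
P[3]: D(K, 159) = 128; 128 ⊕ 250 = 122.
P[4]: D(K, 250) = 214; 214 ⊕ 159 = 73.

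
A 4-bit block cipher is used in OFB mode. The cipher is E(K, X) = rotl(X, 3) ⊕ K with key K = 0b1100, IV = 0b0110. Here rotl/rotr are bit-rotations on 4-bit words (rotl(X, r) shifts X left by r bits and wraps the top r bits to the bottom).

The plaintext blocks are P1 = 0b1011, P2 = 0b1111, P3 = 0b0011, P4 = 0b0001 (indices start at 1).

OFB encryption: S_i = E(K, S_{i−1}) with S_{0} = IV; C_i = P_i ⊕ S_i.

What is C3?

C1: S = E(K, 0b0110) = 0b1111; 0b1011 ⊕ 0b1111 = 0b0100.
C2: S = E(K, 0b1111) = 0b0011; 0b1111 ⊕ 0b0011 = 0b1100.
C3: S = E(K, 0b0011) = 0b0101; 0b0011 ⊕ 0b0101 = 0b0110.

C3 = 0b0110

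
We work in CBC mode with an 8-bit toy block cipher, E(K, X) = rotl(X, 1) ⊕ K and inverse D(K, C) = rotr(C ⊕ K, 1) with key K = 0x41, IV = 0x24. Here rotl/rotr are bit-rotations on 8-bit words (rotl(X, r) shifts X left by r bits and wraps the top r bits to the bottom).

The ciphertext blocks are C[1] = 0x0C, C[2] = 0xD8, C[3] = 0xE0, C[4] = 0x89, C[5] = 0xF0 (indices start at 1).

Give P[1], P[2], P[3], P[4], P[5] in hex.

P[1] = 0x82, P[2] = 0xC0, P[3] = 0x08, P[4] = 0x84, P[5] = 0x51

CBC decryption: P_i = D(K, C_i) ⊕ C_{i−1}, with C_{0} = IV.
P[1]: D(K, 0x0C) = 0xA6; 0xA6 ⊕ 0x24 = 0x82.
P[2]: D(K, 0xD8) = 0xCC; 0xCC ⊕ 0x0C = 0xC0.
P[3]: D(K, 0xE0) = 0xD0; 0xD0 ⊕ 0xD8 = 0x08.
P[4]: D(K, 0x89) = 0x64; 0x64 ⊕ 0xE0 = 0x84.
P[5]: D(K, 0xF0) = 0xD8; 0xD8 ⊕ 0x89 = 0x51.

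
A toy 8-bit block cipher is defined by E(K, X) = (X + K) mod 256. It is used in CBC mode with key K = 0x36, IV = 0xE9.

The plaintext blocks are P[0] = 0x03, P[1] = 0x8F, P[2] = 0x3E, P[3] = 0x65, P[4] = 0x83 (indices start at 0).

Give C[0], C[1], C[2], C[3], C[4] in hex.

C[0] = 0x20, C[1] = 0xE5, C[2] = 0x11, C[3] = 0xAA, C[4] = 0x5F

CBC encryption: C_i = E(K, P_i ⊕ C_{i−1}), with C_{−1} = IV.
C[0]: P[0] ⊕ 0xE9 = 0xEA; E(K, 0xEA) = 0x20.
C[1]: P[1] ⊕ 0x20 = 0xAF; E(K, 0xAF) = 0xE5.
C[2]: P[2] ⊕ 0xE5 = 0xDB; E(K, 0xDB) = 0x11.
C[3]: P[3] ⊕ 0x11 = 0x74; E(K, 0x74) = 0xAA.
C[4]: P[4] ⊕ 0xAA = 0x29; E(K, 0x29) = 0x5F.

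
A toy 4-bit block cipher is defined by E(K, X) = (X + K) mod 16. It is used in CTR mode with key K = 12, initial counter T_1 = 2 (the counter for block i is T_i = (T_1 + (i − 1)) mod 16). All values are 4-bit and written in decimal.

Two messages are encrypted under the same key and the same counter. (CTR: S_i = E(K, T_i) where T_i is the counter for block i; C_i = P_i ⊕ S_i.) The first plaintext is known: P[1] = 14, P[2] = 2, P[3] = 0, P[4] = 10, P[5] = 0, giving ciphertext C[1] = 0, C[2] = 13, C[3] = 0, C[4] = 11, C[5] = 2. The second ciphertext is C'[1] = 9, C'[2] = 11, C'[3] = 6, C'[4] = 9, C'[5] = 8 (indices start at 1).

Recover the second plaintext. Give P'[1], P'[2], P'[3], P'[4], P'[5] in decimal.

In CTR with a reused counter, both messages share the same keystream S_i, so C_i ⊕ C'_i = P_i ⊕ P'_i and thus P'_i = P_i ⊕ C_i ⊕ C'_i.
P'[1]: 14 ⊕ 0 ⊕ 9 = 7.
P'[2]: 2 ⊕ 13 ⊕ 11 = 4.
P'[3]: 0 ⊕ 0 ⊕ 6 = 6.
P'[4]: 10 ⊕ 11 ⊕ 9 = 8.
P'[5]: 0 ⊕ 2 ⊕ 8 = 10.

P'[1] = 7, P'[2] = 4, P'[3] = 6, P'[4] = 8, P'[5] = 10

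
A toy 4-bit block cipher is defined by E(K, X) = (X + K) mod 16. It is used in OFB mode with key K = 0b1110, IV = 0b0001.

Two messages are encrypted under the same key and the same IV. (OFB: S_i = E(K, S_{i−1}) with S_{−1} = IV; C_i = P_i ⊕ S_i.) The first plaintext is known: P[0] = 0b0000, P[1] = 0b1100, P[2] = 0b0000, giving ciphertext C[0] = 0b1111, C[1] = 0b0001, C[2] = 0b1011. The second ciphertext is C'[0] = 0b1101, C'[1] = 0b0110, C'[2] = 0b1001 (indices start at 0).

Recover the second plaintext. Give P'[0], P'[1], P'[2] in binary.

In OFB with a reused IV, both messages share the same keystream S_i, so C_i ⊕ C'_i = P_i ⊕ P'_i and thus P'_i = P_i ⊕ C_i ⊕ C'_i.
P'[0]: 0b0000 ⊕ 0b1111 ⊕ 0b1101 = 0b0010.
P'[1]: 0b1100 ⊕ 0b0001 ⊕ 0b0110 = 0b1011.
P'[2]: 0b0000 ⊕ 0b1011 ⊕ 0b1001 = 0b0010.

P'[0] = 0b0010, P'[1] = 0b1011, P'[2] = 0b0010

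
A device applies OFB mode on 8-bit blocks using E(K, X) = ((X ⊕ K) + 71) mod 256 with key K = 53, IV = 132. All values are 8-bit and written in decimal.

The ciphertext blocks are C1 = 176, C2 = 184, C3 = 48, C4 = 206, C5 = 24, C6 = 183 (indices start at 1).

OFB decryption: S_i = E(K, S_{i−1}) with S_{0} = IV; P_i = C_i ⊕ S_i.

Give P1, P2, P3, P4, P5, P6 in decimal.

P1: S = E(K, 132) = 248; 176 ⊕ 248 = 72.
P2: S = E(K, 248) = 20; 184 ⊕ 20 = 172.
P3: S = E(K, 20) = 104; 48 ⊕ 104 = 88.
P4: S = E(K, 104) = 164; 206 ⊕ 164 = 106.
P5: S = E(K, 164) = 216; 24 ⊕ 216 = 192.
P6: S = E(K, 216) = 52; 183 ⊕ 52 = 131.

P1 = 72, P2 = 172, P3 = 88, P4 = 106, P5 = 192, P6 = 131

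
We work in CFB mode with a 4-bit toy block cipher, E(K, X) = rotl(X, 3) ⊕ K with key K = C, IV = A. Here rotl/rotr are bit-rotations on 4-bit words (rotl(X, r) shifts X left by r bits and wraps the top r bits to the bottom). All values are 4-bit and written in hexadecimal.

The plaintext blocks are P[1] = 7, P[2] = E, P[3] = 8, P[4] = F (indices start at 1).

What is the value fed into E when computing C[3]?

CFB encryption: C_i = P_i ⊕ E(K, C_{i−1}), with C_{0} = IV.
C[1]: E(K, A) = 9; 7 ⊕ 9 = E.
C[2]: E(K, E) = B; E ⊕ B = 5.
C[3]: E(K, 5) = 6; 8 ⊕ 6 = E.
So the input to E for block [3] is 5.

5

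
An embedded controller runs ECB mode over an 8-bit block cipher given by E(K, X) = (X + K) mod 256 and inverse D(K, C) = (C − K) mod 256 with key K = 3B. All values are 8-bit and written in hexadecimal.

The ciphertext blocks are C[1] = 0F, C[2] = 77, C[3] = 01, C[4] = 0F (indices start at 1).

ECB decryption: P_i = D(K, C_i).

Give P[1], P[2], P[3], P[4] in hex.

P[1] = D4, P[2] = 3C, P[3] = C6, P[4] = D4

P[1]: D(K, 0F) = D4.
P[2]: D(K, 77) = 3C.
P[3]: D(K, 01) = C6.
P[4]: D(K, 0F) = D4.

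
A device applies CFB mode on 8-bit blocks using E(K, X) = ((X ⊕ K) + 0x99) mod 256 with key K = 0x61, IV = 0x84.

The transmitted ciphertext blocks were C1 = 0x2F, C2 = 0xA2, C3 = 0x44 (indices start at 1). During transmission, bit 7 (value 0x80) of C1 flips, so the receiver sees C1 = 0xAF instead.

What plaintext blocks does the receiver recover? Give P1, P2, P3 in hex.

CFB decryption: P_i = C_i ⊕ E(K, C_{i−1}), with C_{0} = IV.
Only C1 changed, to 0xAF. In CFB, a change in C_i flips the same bit in P_i and garbles P_{i+1}. Decrypting the received ciphertext:
P1: E(K, 0x84) = 0x7E; 0xAF ⊕ 0x7E = 0xD1.
P2: E(K, 0xAF) = 0x67; 0xA2 ⊕ 0x67 = 0xC5.
P3: E(K, 0xA2) = 0x5C; 0x44 ⊕ 0x5C = 0x18.
Blocks that differ from the original plaintext: P1, P2.

P1 = 0xD1, P2 = 0xC5, P3 = 0x18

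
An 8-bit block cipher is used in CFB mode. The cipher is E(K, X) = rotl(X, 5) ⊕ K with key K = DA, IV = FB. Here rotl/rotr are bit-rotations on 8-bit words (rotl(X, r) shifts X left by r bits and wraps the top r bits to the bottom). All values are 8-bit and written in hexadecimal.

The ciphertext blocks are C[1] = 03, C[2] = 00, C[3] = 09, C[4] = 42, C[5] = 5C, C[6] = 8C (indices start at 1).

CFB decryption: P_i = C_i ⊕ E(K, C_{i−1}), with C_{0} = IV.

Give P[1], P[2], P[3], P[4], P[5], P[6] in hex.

P[1]: E(K, FB) = A5; 03 ⊕ A5 = A6.
P[2]: E(K, 03) = BA; 00 ⊕ BA = BA.
P[3]: E(K, 00) = DA; 09 ⊕ DA = D3.
P[4]: E(K, 09) = FB; 42 ⊕ FB = B9.
P[5]: E(K, 42) = 92; 5C ⊕ 92 = CE.
P[6]: E(K, 5C) = 51; 8C ⊕ 51 = DD.

P[1] = A6, P[2] = BA, P[3] = D3, P[4] = B9, P[5] = CE, P[6] = DD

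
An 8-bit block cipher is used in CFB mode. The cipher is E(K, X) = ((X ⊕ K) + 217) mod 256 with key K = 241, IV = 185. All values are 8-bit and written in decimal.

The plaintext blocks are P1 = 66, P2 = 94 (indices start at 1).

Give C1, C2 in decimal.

C1 = 99, C2 = 53

CFB encryption: C_i = P_i ⊕ E(K, C_{i−1}), with C_{0} = IV.
C1: E(K, 185) = 33; 66 ⊕ 33 = 99.
C2: E(K, 99) = 107; 94 ⊕ 107 = 53.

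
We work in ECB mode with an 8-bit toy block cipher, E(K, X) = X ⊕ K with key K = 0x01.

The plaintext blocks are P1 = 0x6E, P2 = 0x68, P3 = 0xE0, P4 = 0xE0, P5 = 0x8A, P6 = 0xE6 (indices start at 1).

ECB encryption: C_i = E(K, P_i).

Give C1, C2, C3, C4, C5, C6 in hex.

C1: E(K, 0x6E) = 0x6F.
C2: E(K, 0x68) = 0x69.
C3: E(K, 0xE0) = 0xE1.
C4: E(K, 0xE0) = 0xE1.
C5: E(K, 0x8A) = 0x8B.
C6: E(K, 0xE6) = 0xE7.

C1 = 0x6F, C2 = 0x69, C3 = 0xE1, C4 = 0xE1, C5 = 0x8B, C6 = 0xE7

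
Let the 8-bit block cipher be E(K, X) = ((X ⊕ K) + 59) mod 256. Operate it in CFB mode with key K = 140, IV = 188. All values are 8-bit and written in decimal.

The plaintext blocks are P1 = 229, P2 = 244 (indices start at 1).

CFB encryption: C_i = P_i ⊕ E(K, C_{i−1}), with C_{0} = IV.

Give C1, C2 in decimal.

C1 = 142, C2 = 201

C1: E(K, 188) = 107; 229 ⊕ 107 = 142.
C2: E(K, 142) = 61; 244 ⊕ 61 = 201.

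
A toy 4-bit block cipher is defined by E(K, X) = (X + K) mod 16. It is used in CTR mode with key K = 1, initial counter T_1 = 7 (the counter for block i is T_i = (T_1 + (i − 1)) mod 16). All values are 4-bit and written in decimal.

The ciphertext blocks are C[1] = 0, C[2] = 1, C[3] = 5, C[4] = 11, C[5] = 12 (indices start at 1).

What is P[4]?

P[4] = 0

CTR decryption: S_i = E(K, T_i) where T_i is the counter for block i; P_i = C_i ⊕ S_i.
P[4]: T = 10, S = E(K, T) = 11; 11 ⊕ 11 = 0.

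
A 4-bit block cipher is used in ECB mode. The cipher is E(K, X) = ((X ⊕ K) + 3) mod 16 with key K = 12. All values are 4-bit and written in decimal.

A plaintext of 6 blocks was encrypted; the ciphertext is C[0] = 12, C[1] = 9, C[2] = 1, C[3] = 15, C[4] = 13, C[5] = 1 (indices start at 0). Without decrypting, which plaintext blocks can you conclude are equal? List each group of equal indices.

ECB encrypts each block independently with the same key, so equal ciphertext blocks imply equal plaintext blocks.
C[2] = C[5] = 1, so P[2] = P[5].

P[2] = P[5]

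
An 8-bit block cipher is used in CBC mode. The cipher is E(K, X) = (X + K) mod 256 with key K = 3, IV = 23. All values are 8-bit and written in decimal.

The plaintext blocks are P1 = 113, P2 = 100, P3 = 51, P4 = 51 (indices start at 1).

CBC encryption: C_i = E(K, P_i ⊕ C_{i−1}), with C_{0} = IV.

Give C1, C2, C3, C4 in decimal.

C1: P1 ⊕ 23 = 102; E(K, 102) = 105.
C2: P2 ⊕ 105 = 13; E(K, 13) = 16.
C3: P3 ⊕ 16 = 35; E(K, 35) = 38.
C4: P4 ⊕ 38 = 21; E(K, 21) = 24.

C1 = 105, C2 = 16, C3 = 38, C4 = 24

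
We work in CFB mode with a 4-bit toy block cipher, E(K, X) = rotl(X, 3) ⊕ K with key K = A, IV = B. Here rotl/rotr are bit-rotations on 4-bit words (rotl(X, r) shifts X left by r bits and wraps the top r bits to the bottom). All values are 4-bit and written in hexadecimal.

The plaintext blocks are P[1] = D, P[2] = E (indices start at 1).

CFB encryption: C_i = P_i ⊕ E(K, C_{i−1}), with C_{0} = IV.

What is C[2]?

C[2] = 1

C[1]: E(K, B) = 7; D ⊕ 7 = A.
C[2]: E(K, A) = F; E ⊕ F = 1.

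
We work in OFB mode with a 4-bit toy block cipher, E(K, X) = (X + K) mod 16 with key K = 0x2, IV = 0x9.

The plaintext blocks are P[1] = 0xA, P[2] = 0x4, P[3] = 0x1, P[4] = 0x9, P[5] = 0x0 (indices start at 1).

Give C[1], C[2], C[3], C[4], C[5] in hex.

OFB encryption: S_i = E(K, S_{i−1}) with S_{0} = IV; C_i = P_i ⊕ S_i.
C[1]: S = E(K, 0x9) = 0xB; 0xA ⊕ 0xB = 0x1.
C[2]: S = E(K, 0xB) = 0xD; 0x4 ⊕ 0xD = 0x9.
C[3]: S = E(K, 0xD) = 0xF; 0x1 ⊕ 0xF = 0xE.
C[4]: S = E(K, 0xF) = 0x1; 0x9 ⊕ 0x1 = 0x8.
C[5]: S = E(K, 0x1) = 0x3; 0x0 ⊕ 0x3 = 0x3.

C[1] = 0x1, C[2] = 0x9, C[3] = 0xE, C[4] = 0x8, C[5] = 0x3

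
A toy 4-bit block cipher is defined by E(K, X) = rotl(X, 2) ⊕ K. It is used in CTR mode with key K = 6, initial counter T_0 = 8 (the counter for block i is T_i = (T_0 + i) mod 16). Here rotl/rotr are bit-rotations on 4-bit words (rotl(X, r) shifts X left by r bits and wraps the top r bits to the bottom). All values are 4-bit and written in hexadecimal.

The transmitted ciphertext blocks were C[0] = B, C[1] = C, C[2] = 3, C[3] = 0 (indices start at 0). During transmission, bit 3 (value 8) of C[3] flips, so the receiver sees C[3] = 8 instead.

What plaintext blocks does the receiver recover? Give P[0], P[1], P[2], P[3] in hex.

P[0] = F, P[1] = C, P[2] = F, P[3] = 0

CTR decryption: S_i = E(K, T_i) where T_i is the counter for block i; P_i = C_i ⊕ S_i.
Only C[3] changed, to 8. In CTR, a change in C_i flips the same bit in P_i only; the keystream is unaffected. Decrypting the received ciphertext:
P[0]: T = 8, S = E(K, T) = 4; B ⊕ 4 = F.
P[1]: T = 9, S = E(K, T) = 0; C ⊕ 0 = C.
P[2]: T = A, S = E(K, T) = C; 3 ⊕ C = F.
P[3]: T = B, S = E(K, T) = 8; 8 ⊕ 8 = 0.
Blocks that differ from the original plaintext: P[3].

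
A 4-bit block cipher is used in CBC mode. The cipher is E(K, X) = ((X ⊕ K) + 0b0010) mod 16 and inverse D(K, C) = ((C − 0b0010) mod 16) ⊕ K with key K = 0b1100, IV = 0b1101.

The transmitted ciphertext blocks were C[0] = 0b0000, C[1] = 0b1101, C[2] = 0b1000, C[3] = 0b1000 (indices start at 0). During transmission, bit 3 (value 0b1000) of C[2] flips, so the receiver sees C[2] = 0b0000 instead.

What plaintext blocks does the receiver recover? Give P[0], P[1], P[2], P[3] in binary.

CBC decryption: P_i = D(K, C_i) ⊕ C_{i−1}, with C_{−1} = IV.
Only C[2] changed, to 0b0000. In CBC, a change in C_i garbles P_i and flips the same bit in P_{i+1}. Decrypting the received ciphertext:
P[0]: D(K, 0b0000) = 0b0010; 0b0010 ⊕ 0b1101 = 0b1111.
P[1]: D(K, 0b1101) = 0b0111; 0b0111 ⊕ 0b0000 = 0b0111.
P[2]: D(K, 0b0000) = 0b0010; 0b0010 ⊕ 0b1101 = 0b1111.
P[3]: D(K, 0b1000) = 0b1010; 0b1010 ⊕ 0b0000 = 0b1010.
Blocks that differ from the original plaintext: P[2], P[3].

P[0] = 0b1111, P[1] = 0b0111, P[2] = 0b1111, P[3] = 0b1010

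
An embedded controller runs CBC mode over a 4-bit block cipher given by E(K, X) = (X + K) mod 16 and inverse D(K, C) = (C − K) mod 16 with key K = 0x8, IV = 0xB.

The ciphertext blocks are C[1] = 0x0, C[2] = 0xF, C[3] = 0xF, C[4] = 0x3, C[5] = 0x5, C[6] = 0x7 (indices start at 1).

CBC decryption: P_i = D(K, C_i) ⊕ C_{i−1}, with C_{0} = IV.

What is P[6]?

P[6]: D(K, 0x7) = 0xF; 0xF ⊕ 0x5 = 0xA.

P[6] = 0xA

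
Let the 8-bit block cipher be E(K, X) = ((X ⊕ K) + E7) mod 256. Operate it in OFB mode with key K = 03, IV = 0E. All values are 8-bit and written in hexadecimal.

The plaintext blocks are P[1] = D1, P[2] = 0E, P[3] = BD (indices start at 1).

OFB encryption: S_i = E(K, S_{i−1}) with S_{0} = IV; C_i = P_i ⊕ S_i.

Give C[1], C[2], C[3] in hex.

C[1] = 25, C[2] = D0, C[3] = 79

C[1]: S = E(K, 0E) = F4; D1 ⊕ F4 = 25.
C[2]: S = E(K, F4) = DE; 0E ⊕ DE = D0.
C[3]: S = E(K, DE) = C4; BD ⊕ C4 = 79.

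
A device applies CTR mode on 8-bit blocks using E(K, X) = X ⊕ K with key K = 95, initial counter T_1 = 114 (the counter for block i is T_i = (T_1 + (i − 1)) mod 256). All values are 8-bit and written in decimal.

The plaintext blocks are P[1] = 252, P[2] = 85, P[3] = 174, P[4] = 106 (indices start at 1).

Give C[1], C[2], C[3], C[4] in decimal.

CTR encryption: S_i = E(K, T_i) where T_i is the counter for block i; C_i = P_i ⊕ S_i.
C[1]: T = 114, S = E(K, T) = 45; 252 ⊕ 45 = 209.
C[2]: T = 115, S = E(K, T) = 44; 85 ⊕ 44 = 121.
C[3]: T = 116, S = E(K, T) = 43; 174 ⊕ 43 = 133.
C[4]: T = 117, S = E(K, T) = 42; 106 ⊕ 42 = 64.

C[1] = 209, C[2] = 121, C[3] = 133, C[4] = 64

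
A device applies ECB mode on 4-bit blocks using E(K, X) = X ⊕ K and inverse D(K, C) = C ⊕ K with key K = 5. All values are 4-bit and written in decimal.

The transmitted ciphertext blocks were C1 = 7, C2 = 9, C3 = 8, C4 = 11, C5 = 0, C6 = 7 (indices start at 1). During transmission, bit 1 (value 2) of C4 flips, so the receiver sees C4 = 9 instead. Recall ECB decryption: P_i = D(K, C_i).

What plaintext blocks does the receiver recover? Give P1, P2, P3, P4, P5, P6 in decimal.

P1 = 2, P2 = 12, P3 = 13, P4 = 12, P5 = 5, P6 = 2

Only C4 changed, to 9. In ECB, a change in C_i affects only P_i. Decrypting the received ciphertext:
P1: D(K, 7) = 2.
P2: D(K, 9) = 12.
P3: D(K, 8) = 13.
P4: D(K, 9) = 12.
P5: D(K, 0) = 5.
P6: D(K, 7) = 2.
Blocks that differ from the original plaintext: P4.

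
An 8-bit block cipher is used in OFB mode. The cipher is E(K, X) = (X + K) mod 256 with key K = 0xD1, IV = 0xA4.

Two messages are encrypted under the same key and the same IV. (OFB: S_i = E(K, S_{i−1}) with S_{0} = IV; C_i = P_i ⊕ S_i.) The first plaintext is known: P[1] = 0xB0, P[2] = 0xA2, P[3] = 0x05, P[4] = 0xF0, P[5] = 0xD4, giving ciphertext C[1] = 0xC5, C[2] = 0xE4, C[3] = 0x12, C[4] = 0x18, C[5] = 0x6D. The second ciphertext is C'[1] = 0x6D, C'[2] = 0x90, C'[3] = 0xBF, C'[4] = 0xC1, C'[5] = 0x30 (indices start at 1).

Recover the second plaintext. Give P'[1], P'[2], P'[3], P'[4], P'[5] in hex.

In OFB with a reused IV, both messages share the same keystream S_i, so C_i ⊕ C'_i = P_i ⊕ P'_i and thus P'_i = P_i ⊕ C_i ⊕ C'_i.
P'[1]: 0xB0 ⊕ 0xC5 ⊕ 0x6D = 0x18.
P'[2]: 0xA2 ⊕ 0xE4 ⊕ 0x90 = 0xD6.
P'[3]: 0x05 ⊕ 0x12 ⊕ 0xBF = 0xA8.
P'[4]: 0xF0 ⊕ 0x18 ⊕ 0xC1 = 0x29.
P'[5]: 0xD4 ⊕ 0x6D ⊕ 0x30 = 0x89.

P'[1] = 0x18, P'[2] = 0xD6, P'[3] = 0xA8, P'[4] = 0x29, P'[5] = 0x89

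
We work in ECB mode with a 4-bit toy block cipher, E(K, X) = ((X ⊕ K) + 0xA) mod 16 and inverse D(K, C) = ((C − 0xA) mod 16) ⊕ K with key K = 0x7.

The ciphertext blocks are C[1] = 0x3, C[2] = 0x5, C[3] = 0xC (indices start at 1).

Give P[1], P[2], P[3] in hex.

P[1] = 0xE, P[2] = 0xC, P[3] = 0x5

ECB decryption: P_i = D(K, C_i).
P[1]: D(K, 0x3) = 0xE.
P[2]: D(K, 0x5) = 0xC.
P[3]: D(K, 0xC) = 0x5.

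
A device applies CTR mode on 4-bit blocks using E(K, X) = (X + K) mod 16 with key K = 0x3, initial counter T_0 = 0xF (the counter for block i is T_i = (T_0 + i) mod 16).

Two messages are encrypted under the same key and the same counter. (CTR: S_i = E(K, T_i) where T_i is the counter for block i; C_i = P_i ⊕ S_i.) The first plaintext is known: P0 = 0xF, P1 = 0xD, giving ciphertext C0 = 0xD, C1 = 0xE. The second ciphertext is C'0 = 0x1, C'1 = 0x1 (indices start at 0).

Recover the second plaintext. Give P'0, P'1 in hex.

P'0 = 0x3, P'1 = 0x2

In CTR with a reused counter, both messages share the same keystream S_i, so C_i ⊕ C'_i = P_i ⊕ P'_i and thus P'_i = P_i ⊕ C_i ⊕ C'_i.
P'0: 0xF ⊕ 0xD ⊕ 0x1 = 0x3.
P'1: 0xD ⊕ 0xE ⊕ 0x1 = 0x2.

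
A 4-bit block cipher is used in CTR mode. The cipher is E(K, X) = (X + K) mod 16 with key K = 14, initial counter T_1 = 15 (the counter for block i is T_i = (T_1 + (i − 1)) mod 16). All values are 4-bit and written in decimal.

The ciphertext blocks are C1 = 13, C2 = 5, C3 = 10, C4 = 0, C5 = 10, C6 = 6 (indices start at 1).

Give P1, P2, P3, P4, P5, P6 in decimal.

CTR decryption: S_i = E(K, T_i) where T_i is the counter for block i; P_i = C_i ⊕ S_i.
P1: T = 15, S = E(K, T) = 13; 13 ⊕ 13 = 0.
P2: T = 0, S = E(K, T) = 14; 5 ⊕ 14 = 11.
P3: T = 1, S = E(K, T) = 15; 10 ⊕ 15 = 5.
P4: T = 2, S = E(K, T) = 0; 0 ⊕ 0 = 0.
P5: T = 3, S = E(K, T) = 1; 10 ⊕ 1 = 11.
P6: T = 4, S = E(K, T) = 2; 6 ⊕ 2 = 4.

P1 = 0, P2 = 11, P3 = 5, P4 = 0, P5 = 11, P6 = 4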